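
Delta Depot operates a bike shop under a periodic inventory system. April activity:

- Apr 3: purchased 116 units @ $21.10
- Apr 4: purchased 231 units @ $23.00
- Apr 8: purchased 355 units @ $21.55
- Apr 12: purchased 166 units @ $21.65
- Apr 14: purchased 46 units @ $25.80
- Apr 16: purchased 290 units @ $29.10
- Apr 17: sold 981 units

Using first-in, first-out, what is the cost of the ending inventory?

Apr 17, 981 sold [FIFO — oldest first]: 116 @ $21.10 + 231 @ $23.00 + 355 @ $21.55 + 166 @ $21.65 + 46 @ $25.80 + 67 @ $29.10 = $22,141.25
Ending inventory: 223 @ $29.10 = $6,489.30
Check: goods available $28,630.55 = COGS $22,141.25 + ending $6,489.30

Ending inventory = $6,489.30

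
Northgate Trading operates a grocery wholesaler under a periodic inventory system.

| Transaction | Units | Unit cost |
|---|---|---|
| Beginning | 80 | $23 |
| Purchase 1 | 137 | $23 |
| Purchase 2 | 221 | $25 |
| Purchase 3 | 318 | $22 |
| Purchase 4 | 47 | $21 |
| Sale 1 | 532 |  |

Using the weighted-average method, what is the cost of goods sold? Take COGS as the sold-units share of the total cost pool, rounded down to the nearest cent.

COGS = $12,255.87

Sale 1, sell 532: 532/803 × $18,499.00 → $12,255.87
Ending inventory (cost pool remaining) = $6,243.13
Check: goods available $18,499.00 = COGS $12,255.87 + ending $6,243.13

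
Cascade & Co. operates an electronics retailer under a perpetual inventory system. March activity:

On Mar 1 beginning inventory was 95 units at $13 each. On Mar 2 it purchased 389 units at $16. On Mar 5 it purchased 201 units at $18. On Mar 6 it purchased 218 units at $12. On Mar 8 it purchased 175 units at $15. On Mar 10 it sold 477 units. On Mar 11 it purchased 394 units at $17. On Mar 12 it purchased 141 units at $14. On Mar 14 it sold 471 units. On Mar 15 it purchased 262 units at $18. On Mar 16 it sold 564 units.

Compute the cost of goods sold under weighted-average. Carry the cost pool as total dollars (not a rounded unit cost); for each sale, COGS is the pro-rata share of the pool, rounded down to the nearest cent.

After Mar 1: 95 on hand, pool $1,235.00 (≈ $13.0000 each)
After Mar 2: 484 on hand, pool $7,459.00 (≈ $15.4112 each)
After Mar 5: 685 on hand, pool $11,077.00 (≈ $16.1708 each)
After Mar 6: 903 on hand, pool $13,693.00 (≈ $15.1639 each)
After Mar 8: 1078 on hand, pool $16,318.00 (≈ $15.1373 each)
Mar 10, sell 477: 477/1078 × $16,318.00 → $7,220.48
After Mar 11: 995 on hand, pool $15,795.52 (≈ $15.8749 each)
After Mar 12: 1136 on hand, pool $17,769.52 (≈ $15.6422 each)
Mar 14, sell 471: 471/1136 × $17,769.52 → $7,367.46
After Mar 15: 927 on hand, pool $15,118.06 (≈ $16.3086 each)
Mar 16, sell 564: 564/927 × $15,118.06 → $9,198.04
Total COGS = $7,220.48 + $7,367.46 + $9,198.04 = $23,785.98
Ending inventory (cost pool remaining) = $5,920.02
Check: goods available $29,706.00 = COGS $23,785.98 + ending $5,920.02

COGS = $23,785.98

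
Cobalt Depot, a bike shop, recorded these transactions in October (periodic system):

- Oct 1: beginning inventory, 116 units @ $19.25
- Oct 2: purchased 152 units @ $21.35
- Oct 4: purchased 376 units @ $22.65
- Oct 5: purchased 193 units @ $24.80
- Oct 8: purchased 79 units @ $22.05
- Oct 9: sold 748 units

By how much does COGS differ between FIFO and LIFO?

FIFO COGS: 116 @ $19.25 + 152 @ $21.35 + 376 @ $22.65 + 104 @ $24.80 = $16,573.80
LIFO COGS: 79 @ $22.05 + 193 @ $24.80 + 376 @ $22.65 + 100 @ $21.35 = $17,179.75
Difference = |$16,573.80 − $17,179.75| = $605.95

$605.95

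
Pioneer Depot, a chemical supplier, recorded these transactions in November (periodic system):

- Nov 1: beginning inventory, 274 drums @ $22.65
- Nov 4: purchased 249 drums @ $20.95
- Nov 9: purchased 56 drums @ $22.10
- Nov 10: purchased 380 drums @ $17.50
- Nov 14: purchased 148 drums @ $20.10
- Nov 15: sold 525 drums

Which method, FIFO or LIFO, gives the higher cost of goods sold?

FIFO COGS: 274 @ $22.65 + 249 @ $20.95 + 2 @ $22.10 = $11,466.85
LIFO COGS: 148 @ $20.10 + 377 @ $17.50 = $9,572.30

FIFO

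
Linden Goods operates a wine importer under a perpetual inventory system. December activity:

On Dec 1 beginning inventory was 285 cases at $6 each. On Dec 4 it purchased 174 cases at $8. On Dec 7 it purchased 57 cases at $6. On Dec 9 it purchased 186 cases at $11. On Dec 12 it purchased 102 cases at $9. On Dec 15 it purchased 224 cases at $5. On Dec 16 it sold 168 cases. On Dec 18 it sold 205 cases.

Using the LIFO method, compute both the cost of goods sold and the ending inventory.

Dec 16, 168 sold [LIFO — newest first]: 168 @ $5 = $840
Dec 18, 205 sold [LIFO — newest first]: 56 @ $5 + 102 @ $9 + 47 @ $11 = $1,715
Total COGS = $840 + $1,715 = $2,555
Ending inventory: 285 @ $6 + 174 @ $8 + 57 @ $6 + 139 @ $11 = $4,973

COGS = $2,555; ending inventory = $4,973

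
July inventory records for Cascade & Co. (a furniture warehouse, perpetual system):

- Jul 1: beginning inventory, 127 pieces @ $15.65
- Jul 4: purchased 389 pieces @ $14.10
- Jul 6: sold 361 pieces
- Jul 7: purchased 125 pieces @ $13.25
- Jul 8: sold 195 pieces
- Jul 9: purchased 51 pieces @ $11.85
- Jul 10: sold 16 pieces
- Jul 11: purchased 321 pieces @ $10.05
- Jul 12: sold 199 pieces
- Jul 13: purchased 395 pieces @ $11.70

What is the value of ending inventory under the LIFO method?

Jul 6, 361 sold [LIFO — newest first]: 361 @ $14.10 = $5,090.10
Jul 8, 195 sold [LIFO — newest first]: 125 @ $13.25 + 28 @ $14.10 + 42 @ $15.65 = $2,708.35
Jul 10, 16 sold [LIFO — newest first]: 16 @ $11.85 = $189.60
Jul 12, 199 sold [LIFO — newest first]: 199 @ $10.05 = $1,999.95
Total COGS = $5,090.10 + $2,708.35 + $189.60 + $1,999.95 = $9,988.00
Ending inventory: 85 @ $15.65 + 35 @ $11.85 + 122 @ $10.05 + 395 @ $11.70 = $7,592.60

Ending inventory = $7,592.60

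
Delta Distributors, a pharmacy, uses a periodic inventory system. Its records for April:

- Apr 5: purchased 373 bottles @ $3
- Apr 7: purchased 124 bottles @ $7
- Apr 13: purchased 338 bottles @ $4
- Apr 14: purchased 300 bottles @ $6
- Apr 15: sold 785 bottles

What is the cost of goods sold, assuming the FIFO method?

Apr 15, 785 sold [FIFO — oldest first]: 373 @ $3 + 124 @ $7 + 288 @ $4 = $3,139
Ending inventory: 50 @ $4 + 300 @ $6 = $2,000
Check: goods available $5,139 = COGS $3,139 + ending $2,000

COGS = $3,139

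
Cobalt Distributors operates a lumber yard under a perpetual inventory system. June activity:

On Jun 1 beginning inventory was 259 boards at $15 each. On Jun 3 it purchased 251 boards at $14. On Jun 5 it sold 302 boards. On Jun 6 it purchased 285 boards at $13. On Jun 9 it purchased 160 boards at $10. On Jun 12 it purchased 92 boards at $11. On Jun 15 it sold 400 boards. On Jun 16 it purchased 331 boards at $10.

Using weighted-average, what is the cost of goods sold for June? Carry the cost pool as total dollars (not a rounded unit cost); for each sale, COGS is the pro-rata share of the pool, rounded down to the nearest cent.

After Jun 1: 259 on hand, pool $3,885.00 (≈ $15.0000 each)
After Jun 3: 510 on hand, pool $7,399.00 (≈ $14.5078 each)
Jun 5, sell 302: 302/510 × $7,399.00 → $4,381.36
After Jun 6: 493 on hand, pool $6,722.64 (≈ $13.6362 each)
After Jun 9: 653 on hand, pool $8,322.64 (≈ $12.7452 each)
After Jun 12: 745 on hand, pool $9,334.64 (≈ $12.5297 each)
Jun 15, sell 400: 400/745 × $9,334.64 → $5,011.88
After Jun 16: 676 on hand, pool $7,632.76 (≈ $11.2911 each)
Total COGS = $4,381.36 + $5,011.88 = $9,393.24
Ending inventory (cost pool remaining) = $7,632.76
Check: goods available $17,026.00 = COGS $9,393.24 + ending $7,632.76

COGS = $9,393.24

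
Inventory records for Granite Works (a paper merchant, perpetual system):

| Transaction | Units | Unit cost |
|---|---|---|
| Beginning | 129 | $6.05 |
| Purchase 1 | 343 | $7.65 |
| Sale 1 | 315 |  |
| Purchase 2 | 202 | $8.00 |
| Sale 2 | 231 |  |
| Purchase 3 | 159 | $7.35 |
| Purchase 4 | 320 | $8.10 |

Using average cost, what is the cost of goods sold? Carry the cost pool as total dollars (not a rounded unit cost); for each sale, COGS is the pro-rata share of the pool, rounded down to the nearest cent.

After Beginning: 129 on hand, pool $780.45 (≈ $6.0500 each)
After Purchase 1: 472 on hand, pool $3,404.40 (≈ $7.2127 each)
Sale 1, sell 315: 315/472 × $3,404.40 → $2,272.00
After Purchase 2: 359 on hand, pool $2,748.40 (≈ $7.6557 each)
Sale 2, sell 231: 231/359 × $2,748.40 → $1,768.46
After Purchase 3: 287 on hand, pool $2,148.59 (≈ $7.4864 each)
After Purchase 4: 607 on hand, pool $4,740.59 (≈ $7.8099 each)
Total COGS = $2,272.00 + $1,768.46 = $4,040.46
Ending inventory (cost pool remaining) = $4,740.59
Check: goods available $8,781.05 = COGS $4,040.46 + ending $4,740.59

COGS = $4,040.46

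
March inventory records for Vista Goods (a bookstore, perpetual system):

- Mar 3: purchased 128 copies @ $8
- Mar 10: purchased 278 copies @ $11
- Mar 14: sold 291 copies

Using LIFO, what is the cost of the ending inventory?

Ending inventory = $920

Mar 14, 291 sold [LIFO — newest first]: 278 @ $11 + 13 @ $8 = $3,162
Ending inventory: 115 @ $8 = $920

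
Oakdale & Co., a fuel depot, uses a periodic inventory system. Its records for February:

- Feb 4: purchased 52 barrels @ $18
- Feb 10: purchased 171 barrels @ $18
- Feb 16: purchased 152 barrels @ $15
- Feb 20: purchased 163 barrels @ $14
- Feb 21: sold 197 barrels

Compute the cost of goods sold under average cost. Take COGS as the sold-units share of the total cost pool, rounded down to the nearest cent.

Feb 21, sell 197: 197/538 × $8,576.00 → $3,140.28
Ending inventory (cost pool remaining) = $5,435.72
Check: goods available $8,576.00 = COGS $3,140.28 + ending $5,435.72

COGS = $3,140.28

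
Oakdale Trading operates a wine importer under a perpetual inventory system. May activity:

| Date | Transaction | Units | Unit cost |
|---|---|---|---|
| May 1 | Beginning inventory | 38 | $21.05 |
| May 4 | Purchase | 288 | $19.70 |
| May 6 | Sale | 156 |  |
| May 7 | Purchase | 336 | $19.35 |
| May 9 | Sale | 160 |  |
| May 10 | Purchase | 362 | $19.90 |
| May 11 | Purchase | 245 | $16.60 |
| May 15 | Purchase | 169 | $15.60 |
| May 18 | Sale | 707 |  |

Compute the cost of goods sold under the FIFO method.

May 6, 156 sold [FIFO — oldest first]: 38 @ $21.05 + 118 @ $19.70 = $3,124.50
May 9, 160 sold [FIFO — oldest first]: 160 @ $19.70 = $3,152.00
May 18, 707 sold [FIFO — oldest first]: 10 @ $19.70 + 336 @ $19.35 + 361 @ $19.90 = $13,882.50
Total COGS = $3,124.50 + $3,152.00 + $13,882.50 = $20,159.00
Ending inventory: 1 @ $19.90 + 245 @ $16.60 + 169 @ $15.60 = $6,723.30

COGS = $20,159.00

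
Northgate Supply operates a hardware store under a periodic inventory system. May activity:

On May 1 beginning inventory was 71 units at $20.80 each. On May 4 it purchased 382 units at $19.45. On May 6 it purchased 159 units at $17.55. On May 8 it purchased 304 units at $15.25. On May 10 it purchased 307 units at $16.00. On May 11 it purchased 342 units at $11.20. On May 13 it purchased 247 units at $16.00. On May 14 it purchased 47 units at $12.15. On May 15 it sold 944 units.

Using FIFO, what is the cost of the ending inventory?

Ending inventory = $12,817.45

May 15, 944 sold [FIFO — oldest first]: 71 @ $20.80 + 382 @ $19.45 + 159 @ $17.55 + 304 @ $15.25 + 28 @ $16.00 = $16,781.15
Ending inventory: 279 @ $16.00 + 342 @ $11.20 + 247 @ $16.00 + 47 @ $12.15 = $12,817.45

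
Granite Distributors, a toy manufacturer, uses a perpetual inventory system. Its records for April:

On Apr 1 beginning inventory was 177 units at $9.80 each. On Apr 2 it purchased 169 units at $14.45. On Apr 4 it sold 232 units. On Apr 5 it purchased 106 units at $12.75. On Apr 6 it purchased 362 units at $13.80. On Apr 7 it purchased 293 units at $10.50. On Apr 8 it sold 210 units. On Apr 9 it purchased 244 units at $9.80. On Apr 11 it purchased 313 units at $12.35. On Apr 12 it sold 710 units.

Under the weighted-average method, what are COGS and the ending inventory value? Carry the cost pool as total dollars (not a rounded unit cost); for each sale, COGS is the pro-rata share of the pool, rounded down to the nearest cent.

After Apr 1: 177 on hand, pool $1,734.60 (≈ $9.8000 each)
After Apr 2: 346 on hand, pool $4,176.65 (≈ $12.0712 each)
Apr 4, sell 232: 232/346 × $4,176.65 → $2,800.52
After Apr 5: 220 on hand, pool $2,727.63 (≈ $12.3983 each)
After Apr 6: 582 on hand, pool $7,723.23 (≈ $13.2702 each)
After Apr 7: 875 on hand, pool $10,799.73 (≈ $12.3425 each)
Apr 8, sell 210: 210/875 × $10,799.73 → $2,591.93
After Apr 9: 909 on hand, pool $10,599.00 (≈ $11.6601 each)
After Apr 11: 1222 on hand, pool $14,464.55 (≈ $11.8368 each)
Apr 12, sell 710: 710/1222 × $14,464.55 → $8,404.11
Total COGS = $2,800.52 + $2,591.93 + $8,404.11 = $13,796.56
Ending inventory (cost pool remaining) = $6,060.44

COGS = $13,796.56; ending inventory = $6,060.44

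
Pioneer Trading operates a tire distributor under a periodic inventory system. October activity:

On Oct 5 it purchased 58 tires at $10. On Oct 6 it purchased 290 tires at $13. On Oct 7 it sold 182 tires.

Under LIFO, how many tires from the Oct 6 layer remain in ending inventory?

Oct 7, 182 sold [LIFO — newest first]: 182 @ $13 = $2,366
Ending inventory: 58 @ $10 + 108 @ $13 = $1,984
Check: goods available $4,350 = COGS $2,366 + ending $1,984

108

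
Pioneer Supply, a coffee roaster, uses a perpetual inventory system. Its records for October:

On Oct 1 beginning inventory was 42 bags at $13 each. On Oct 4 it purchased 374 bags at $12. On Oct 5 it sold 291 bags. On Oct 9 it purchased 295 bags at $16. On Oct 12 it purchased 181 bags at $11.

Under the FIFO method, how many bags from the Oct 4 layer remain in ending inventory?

125

Oct 5, 291 sold [FIFO — oldest first]: 42 @ $13 + 249 @ $12 = $3,534
Ending inventory: 125 @ $12 + 295 @ $16 + 181 @ $11 = $8,211
Check: goods available $11,745 = COGS $3,534 + ending $8,211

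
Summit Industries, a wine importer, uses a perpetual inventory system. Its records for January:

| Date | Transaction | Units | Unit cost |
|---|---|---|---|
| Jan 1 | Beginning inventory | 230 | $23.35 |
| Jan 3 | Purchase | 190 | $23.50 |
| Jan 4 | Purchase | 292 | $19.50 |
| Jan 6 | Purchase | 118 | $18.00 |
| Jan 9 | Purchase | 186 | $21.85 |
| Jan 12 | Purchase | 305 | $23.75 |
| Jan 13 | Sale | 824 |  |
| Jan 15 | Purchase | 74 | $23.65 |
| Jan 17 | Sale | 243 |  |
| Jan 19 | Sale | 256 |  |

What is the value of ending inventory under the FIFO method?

Ending inventory = $1,702.80

Jan 13, 824 sold [FIFO — oldest first]: 230 @ $23.35 + 190 @ $23.50 + 292 @ $19.50 + 112 @ $18.00 = $17,545.50
Jan 17, 243 sold [FIFO — oldest first]: 6 @ $18.00 + 186 @ $21.85 + 51 @ $23.75 = $5,383.35
Jan 19, 256 sold [FIFO — oldest first]: 254 @ $23.75 + 2 @ $23.65 = $6,079.80
Total COGS = $17,545.50 + $5,383.35 + $6,079.80 = $29,008.65
Ending inventory: 72 @ $23.65 = $1,702.80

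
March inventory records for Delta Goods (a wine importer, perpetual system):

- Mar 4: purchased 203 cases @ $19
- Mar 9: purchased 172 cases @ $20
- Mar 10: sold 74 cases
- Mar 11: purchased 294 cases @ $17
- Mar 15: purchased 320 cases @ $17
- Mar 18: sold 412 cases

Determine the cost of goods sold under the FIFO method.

Mar 10, 74 sold [FIFO — oldest first]: 74 @ $19 = $1,406
Mar 18, 412 sold [FIFO — oldest first]: 129 @ $19 + 172 @ $20 + 111 @ $17 = $7,778
Total COGS = $1,406 + $7,778 = $9,184
Ending inventory: 183 @ $17 + 320 @ $17 = $8,551
Check: goods available $17,735 = COGS $9,184 + ending $8,551

COGS = $9,184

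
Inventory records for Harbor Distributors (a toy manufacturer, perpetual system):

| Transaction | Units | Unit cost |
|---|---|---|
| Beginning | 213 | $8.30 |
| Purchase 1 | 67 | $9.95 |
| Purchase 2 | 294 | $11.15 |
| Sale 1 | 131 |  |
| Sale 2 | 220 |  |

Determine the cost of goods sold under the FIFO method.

COGS = $3,226.20

Sale 1 (131) [FIFO — oldest first]: 131 @ $8.30 = $1,087.30
Sale 2 (220) [FIFO — oldest first]: 82 @ $8.30 + 67 @ $9.95 + 71 @ $11.15 = $2,138.90
Total COGS = $1,087.30 + $2,138.90 = $3,226.20
Ending inventory: 223 @ $11.15 = $2,486.45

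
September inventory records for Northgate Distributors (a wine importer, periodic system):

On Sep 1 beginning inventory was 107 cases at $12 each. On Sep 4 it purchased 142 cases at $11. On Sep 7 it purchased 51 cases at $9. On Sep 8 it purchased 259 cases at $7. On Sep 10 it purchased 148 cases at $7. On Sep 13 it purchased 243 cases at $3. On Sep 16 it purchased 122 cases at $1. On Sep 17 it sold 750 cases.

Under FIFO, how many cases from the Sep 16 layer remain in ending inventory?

Sep 17, 750 sold [FIFO — oldest first]: 107 @ $12 + 142 @ $11 + 51 @ $9 + 259 @ $7 + 148 @ $7 + 43 @ $3 = $6,283
Ending inventory: 200 @ $3 + 122 @ $1 = $722

122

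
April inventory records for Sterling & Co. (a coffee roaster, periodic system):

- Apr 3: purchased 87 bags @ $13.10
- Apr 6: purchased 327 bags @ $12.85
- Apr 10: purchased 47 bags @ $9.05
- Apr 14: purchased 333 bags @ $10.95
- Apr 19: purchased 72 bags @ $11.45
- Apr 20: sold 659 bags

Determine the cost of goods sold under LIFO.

Apr 20, 659 sold [LIFO — newest first]: 72 @ $11.45 + 333 @ $10.95 + 47 @ $9.05 + 207 @ $12.85 = $7,556.05
Ending inventory: 87 @ $13.10 + 120 @ $12.85 = $2,681.70
Check: goods available $10,237.75 = COGS $7,556.05 + ending $2,681.70

COGS = $7,556.05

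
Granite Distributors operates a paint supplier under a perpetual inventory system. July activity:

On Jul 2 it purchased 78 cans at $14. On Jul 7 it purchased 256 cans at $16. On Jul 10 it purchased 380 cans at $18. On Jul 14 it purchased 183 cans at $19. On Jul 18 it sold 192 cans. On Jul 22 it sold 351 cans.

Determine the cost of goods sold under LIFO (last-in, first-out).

COGS = $9,957

Jul 18, 192 sold [LIFO — newest first]: 183 @ $19 + 9 @ $18 = $3,639
Jul 22, 351 sold [LIFO — newest first]: 351 @ $18 = $6,318
Total COGS = $3,639 + $6,318 = $9,957
Ending inventory: 78 @ $14 + 256 @ $16 + 20 @ $18 = $5,548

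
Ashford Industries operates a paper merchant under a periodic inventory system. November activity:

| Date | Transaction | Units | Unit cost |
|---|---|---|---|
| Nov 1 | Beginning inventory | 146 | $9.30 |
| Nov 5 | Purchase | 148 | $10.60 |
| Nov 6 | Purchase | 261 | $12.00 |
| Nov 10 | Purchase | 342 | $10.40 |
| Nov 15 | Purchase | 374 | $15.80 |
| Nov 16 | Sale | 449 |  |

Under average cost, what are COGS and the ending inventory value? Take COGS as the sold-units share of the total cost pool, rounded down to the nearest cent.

COGS = $5,484.30; ending inventory = $10,040.30

Nov 16, sell 449: 449/1271 × $15,524.60 → $5,484.30
Ending inventory (cost pool remaining) = $10,040.30
Check: goods available $15,524.60 = COGS $5,484.30 + ending $10,040.30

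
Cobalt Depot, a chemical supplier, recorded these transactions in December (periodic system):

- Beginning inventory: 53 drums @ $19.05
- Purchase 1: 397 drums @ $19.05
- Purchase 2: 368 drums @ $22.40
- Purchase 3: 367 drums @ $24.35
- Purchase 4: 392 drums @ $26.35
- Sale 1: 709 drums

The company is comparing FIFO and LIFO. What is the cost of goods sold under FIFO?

COGS = $14,374.10

FIFO COGS: 53 @ $19.05 + 397 @ $19.05 + 259 @ $22.40 = $14,374.10
LIFO COGS: 392 @ $26.35 + 317 @ $24.35 = $18,048.15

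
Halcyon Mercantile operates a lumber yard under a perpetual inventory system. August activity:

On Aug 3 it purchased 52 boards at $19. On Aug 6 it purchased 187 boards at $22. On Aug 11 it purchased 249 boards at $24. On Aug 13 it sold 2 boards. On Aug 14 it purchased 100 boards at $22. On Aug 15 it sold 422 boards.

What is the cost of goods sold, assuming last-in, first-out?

COGS = $9,826

Aug 13, 2 sold [LIFO — newest first]: 2 @ $24 = $48
Aug 15, 422 sold [LIFO — newest first]: 100 @ $22 + 247 @ $24 + 75 @ $22 = $9,778
Total COGS = $48 + $9,778 = $9,826
Ending inventory: 52 @ $19 + 112 @ $22 = $3,452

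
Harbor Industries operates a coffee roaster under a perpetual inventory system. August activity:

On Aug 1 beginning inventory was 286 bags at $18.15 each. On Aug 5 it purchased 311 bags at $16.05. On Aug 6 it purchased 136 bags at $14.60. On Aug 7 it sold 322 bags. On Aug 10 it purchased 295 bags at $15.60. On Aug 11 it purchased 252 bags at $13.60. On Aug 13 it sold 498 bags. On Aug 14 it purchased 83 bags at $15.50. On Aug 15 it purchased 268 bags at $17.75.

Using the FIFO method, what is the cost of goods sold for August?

Aug 7, 322 sold [FIFO — oldest first]: 286 @ $18.15 + 36 @ $16.05 = $5,768.70
Aug 13, 498 sold [FIFO — oldest first]: 275 @ $16.05 + 136 @ $14.60 + 87 @ $15.60 = $7,756.55
Total COGS = $5,768.70 + $7,756.55 = $13,525.25
Ending inventory: 208 @ $15.60 + 252 @ $13.60 + 83 @ $15.50 + 268 @ $17.75 = $12,715.50
Check: goods available $26,240.75 = COGS $13,525.25 + ending $12,715.50

COGS = $13,525.25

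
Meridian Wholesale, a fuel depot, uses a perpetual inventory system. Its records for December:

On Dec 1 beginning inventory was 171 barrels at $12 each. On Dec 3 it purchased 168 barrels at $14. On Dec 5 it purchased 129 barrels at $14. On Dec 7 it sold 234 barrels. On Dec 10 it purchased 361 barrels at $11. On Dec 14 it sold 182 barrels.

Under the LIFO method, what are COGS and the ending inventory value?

Dec 7, 234 sold [LIFO — newest first]: 129 @ $14 + 105 @ $14 = $3,276
Dec 14, 182 sold [LIFO — newest first]: 182 @ $11 = $2,002
Total COGS = $3,276 + $2,002 = $5,278
Ending inventory: 171 @ $12 + 63 @ $14 + 179 @ $11 = $4,903

COGS = $5,278; ending inventory = $4,903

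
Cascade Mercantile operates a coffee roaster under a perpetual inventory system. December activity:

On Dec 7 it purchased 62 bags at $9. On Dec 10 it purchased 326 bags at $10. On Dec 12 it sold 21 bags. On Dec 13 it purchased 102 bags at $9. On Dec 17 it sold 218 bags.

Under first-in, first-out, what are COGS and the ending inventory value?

COGS = $2,328; ending inventory = $2,408

Dec 12, 21 sold [FIFO — oldest first]: 21 @ $9 = $189
Dec 17, 218 sold [FIFO — oldest first]: 41 @ $9 + 177 @ $10 = $2,139
Total COGS = $189 + $2,139 = $2,328
Ending inventory: 149 @ $10 + 102 @ $9 = $2,408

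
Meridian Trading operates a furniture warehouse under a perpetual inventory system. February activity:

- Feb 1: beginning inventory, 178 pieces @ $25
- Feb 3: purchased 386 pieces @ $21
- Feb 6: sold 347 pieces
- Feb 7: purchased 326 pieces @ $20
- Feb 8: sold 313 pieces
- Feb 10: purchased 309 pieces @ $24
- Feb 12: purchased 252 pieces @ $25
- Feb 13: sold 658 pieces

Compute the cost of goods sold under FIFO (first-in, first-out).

COGS = $29,467

Feb 6, 347 sold [FIFO — oldest first]: 178 @ $25 + 169 @ $21 = $7,999
Feb 8, 313 sold [FIFO — oldest first]: 217 @ $21 + 96 @ $20 = $6,477
Feb 13, 658 sold [FIFO — oldest first]: 230 @ $20 + 309 @ $24 + 119 @ $25 = $14,991
Total COGS = $7,999 + $6,477 + $14,991 = $29,467
Ending inventory: 133 @ $25 = $3,325
Check: goods available $32,792 = COGS $29,467 + ending $3,325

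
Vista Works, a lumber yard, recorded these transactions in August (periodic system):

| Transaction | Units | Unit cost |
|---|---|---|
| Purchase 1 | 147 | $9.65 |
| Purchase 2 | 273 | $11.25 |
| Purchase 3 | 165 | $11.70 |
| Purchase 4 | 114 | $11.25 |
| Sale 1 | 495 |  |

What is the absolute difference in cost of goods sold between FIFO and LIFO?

$275.70

FIFO COGS: 147 @ $9.65 + 273 @ $11.25 + 75 @ $11.70 = $5,367.30
LIFO COGS: 114 @ $11.25 + 165 @ $11.70 + 216 @ $11.25 = $5,643.00
Difference = |$5,367.30 − $5,643.00| = $275.70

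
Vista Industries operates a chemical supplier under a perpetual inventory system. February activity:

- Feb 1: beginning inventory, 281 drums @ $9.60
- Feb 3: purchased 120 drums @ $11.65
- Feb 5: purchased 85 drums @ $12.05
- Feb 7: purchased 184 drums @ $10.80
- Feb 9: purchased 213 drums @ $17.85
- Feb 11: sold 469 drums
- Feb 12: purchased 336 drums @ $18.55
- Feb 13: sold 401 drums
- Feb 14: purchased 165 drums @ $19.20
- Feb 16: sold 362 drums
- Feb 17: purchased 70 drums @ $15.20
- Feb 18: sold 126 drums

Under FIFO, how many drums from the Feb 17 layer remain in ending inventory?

Feb 11, 469 sold [FIFO — oldest first]: 281 @ $9.60 + 120 @ $11.65 + 68 @ $12.05 = $4,915.00
Feb 13, 401 sold [FIFO — oldest first]: 17 @ $12.05 + 184 @ $10.80 + 200 @ $17.85 = $5,762.05
Feb 16, 362 sold [FIFO — oldest first]: 13 @ $17.85 + 336 @ $18.55 + 13 @ $19.20 = $6,714.45
Feb 18, 126 sold [FIFO — oldest first]: 126 @ $19.20 = $2,419.20
Total COGS = $4,915.00 + $5,762.05 + $6,714.45 + $2,419.20 = $19,810.70
Ending inventory: 26 @ $19.20 + 70 @ $15.20 = $1,563.20

70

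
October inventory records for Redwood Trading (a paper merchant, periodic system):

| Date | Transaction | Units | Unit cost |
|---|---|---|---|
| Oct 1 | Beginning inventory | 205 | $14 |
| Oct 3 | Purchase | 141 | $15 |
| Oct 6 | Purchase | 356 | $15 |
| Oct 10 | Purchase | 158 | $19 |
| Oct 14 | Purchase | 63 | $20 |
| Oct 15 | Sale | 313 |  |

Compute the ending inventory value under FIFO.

Oct 15, 313 sold [FIFO — oldest first]: 205 @ $14 + 108 @ $15 = $4,490
Ending inventory: 33 @ $15 + 356 @ $15 + 158 @ $19 + 63 @ $20 = $10,097
Check: goods available $14,587 = COGS $4,490 + ending $10,097

Ending inventory = $10,097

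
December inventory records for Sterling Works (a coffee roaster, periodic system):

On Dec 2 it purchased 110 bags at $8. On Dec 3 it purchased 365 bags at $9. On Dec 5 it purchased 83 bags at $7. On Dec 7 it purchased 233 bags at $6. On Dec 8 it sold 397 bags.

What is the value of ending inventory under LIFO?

Dec 8, 397 sold [LIFO — newest first]: 233 @ $6 + 83 @ $7 + 81 @ $9 = $2,708
Ending inventory: 110 @ $8 + 284 @ $9 = $3,436

Ending inventory = $3,436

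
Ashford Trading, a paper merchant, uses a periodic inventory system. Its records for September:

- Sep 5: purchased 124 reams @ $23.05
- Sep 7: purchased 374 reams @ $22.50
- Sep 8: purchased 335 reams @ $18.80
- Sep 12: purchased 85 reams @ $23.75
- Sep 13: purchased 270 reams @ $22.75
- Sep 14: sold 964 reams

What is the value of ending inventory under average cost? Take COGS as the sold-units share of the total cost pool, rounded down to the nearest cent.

Ending inventory = $4,851.91

Sep 14, sell 964: 964/1188 × $25,732.45 → $20,880.54
Ending inventory (cost pool remaining) = $4,851.91
Check: goods available $25,732.45 = COGS $20,880.54 + ending $4,851.91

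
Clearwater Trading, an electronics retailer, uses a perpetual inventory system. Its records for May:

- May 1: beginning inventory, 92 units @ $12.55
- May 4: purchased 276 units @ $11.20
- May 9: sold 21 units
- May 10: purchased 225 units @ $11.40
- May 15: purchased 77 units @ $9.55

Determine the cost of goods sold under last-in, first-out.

May 9, 21 sold [LIFO — newest first]: 21 @ $11.20 = $235.20
Ending inventory: 92 @ $12.55 + 255 @ $11.20 + 225 @ $11.40 + 77 @ $9.55 = $7,310.95

COGS = $235.20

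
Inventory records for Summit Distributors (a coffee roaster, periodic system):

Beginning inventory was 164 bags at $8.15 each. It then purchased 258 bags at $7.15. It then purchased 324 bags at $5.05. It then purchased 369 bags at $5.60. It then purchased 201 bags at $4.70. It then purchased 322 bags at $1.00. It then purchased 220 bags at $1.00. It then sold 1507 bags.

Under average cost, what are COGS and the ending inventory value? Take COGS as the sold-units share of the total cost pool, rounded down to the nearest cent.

COGS = $6,789.28; ending inventory = $1,581.32

Sale 1, sell 1507: 1507/1858 × $8,370.60 → $6,789.28
Ending inventory (cost pool remaining) = $1,581.32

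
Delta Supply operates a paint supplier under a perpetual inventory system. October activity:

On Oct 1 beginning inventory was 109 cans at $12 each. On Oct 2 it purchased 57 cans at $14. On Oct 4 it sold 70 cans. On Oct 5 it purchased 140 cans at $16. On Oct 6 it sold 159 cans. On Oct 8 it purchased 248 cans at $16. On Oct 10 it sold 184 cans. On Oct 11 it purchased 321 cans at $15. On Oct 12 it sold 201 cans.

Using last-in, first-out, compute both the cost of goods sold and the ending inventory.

Oct 4, 70 sold [LIFO — newest first]: 57 @ $14 + 13 @ $12 = $954
Oct 6, 159 sold [LIFO — newest first]: 140 @ $16 + 19 @ $12 = $2,468
Oct 10, 184 sold [LIFO — newest first]: 184 @ $16 = $2,944
Oct 12, 201 sold [LIFO — newest first]: 201 @ $15 = $3,015
Total COGS = $954 + $2,468 + $2,944 + $3,015 = $9,381
Ending inventory: 77 @ $12 + 64 @ $16 + 120 @ $15 = $3,748

COGS = $9,381; ending inventory = $3,748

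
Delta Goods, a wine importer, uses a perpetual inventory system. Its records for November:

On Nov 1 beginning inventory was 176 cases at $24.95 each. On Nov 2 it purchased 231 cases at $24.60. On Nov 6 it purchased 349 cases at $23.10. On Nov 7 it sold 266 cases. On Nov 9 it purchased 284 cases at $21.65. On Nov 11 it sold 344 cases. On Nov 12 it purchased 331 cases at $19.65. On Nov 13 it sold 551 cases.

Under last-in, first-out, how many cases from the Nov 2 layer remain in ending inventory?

34

Nov 7, 266 sold [LIFO — newest first]: 266 @ $23.10 = $6,144.60
Nov 11, 344 sold [LIFO — newest first]: 284 @ $21.65 + 60 @ $23.10 = $7,534.60
Nov 13, 551 sold [LIFO — newest first]: 331 @ $19.65 + 23 @ $23.10 + 197 @ $24.60 = $11,881.65
Total COGS = $6,144.60 + $7,534.60 + $11,881.65 = $25,560.85
Ending inventory: 176 @ $24.95 + 34 @ $24.60 = $5,227.60
Check: goods available $30,788.45 = COGS $25,560.85 + ending $5,227.60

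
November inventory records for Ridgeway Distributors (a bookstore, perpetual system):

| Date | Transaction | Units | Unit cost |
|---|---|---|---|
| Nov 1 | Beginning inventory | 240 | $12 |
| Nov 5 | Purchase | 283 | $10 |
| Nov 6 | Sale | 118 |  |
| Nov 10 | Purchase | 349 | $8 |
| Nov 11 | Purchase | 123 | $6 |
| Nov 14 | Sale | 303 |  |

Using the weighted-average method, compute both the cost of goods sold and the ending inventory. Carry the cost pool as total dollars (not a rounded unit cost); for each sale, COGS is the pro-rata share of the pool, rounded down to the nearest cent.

After Nov 1: 240 on hand, pool $2,880.00 (≈ $12.0000 each)
After Nov 5: 523 on hand, pool $5,710.00 (≈ $10.9178 each)
Nov 6, sell 118: 118/523 × $5,710.00 → $1,288.29
After Nov 10: 754 on hand, pool $7,213.71 (≈ $9.5673 each)
After Nov 11: 877 on hand, pool $7,951.71 (≈ $9.0669 each)
Nov 14, sell 303: 303/877 × $7,951.71 → $2,747.28
Total COGS = $1,288.29 + $2,747.28 = $4,035.57
Ending inventory (cost pool remaining) = $5,204.43

COGS = $4,035.57; ending inventory = $5,204.43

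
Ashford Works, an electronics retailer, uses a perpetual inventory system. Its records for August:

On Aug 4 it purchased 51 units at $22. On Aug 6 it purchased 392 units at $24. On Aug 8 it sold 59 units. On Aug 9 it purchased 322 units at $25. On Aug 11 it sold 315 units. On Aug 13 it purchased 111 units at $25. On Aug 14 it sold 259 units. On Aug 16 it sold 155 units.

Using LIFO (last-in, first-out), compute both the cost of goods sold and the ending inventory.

COGS = $19,345; ending inventory = $2,010

Aug 8, 59 sold [LIFO — newest first]: 59 @ $24 = $1,416
Aug 11, 315 sold [LIFO — newest first]: 315 @ $25 = $7,875
Aug 14, 259 sold [LIFO — newest first]: 111 @ $25 + 7 @ $25 + 141 @ $24 = $6,334
Aug 16, 155 sold [LIFO — newest first]: 155 @ $24 = $3,720
Total COGS = $1,416 + $7,875 + $6,334 + $3,720 = $19,345
Ending inventory: 51 @ $22 + 37 @ $24 = $2,010
Check: goods available $21,355 = COGS $19,345 + ending $2,010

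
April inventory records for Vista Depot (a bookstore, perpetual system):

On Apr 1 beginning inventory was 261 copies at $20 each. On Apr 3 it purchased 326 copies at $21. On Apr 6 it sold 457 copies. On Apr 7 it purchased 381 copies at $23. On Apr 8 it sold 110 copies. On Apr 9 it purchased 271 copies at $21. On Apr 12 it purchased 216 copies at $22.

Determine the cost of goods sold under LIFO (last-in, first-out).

COGS = $11,996

Apr 6, 457 sold [LIFO — newest first]: 326 @ $21 + 131 @ $20 = $9,466
Apr 8, 110 sold [LIFO — newest first]: 110 @ $23 = $2,530
Total COGS = $9,466 + $2,530 = $11,996
Ending inventory: 130 @ $20 + 271 @ $23 + 271 @ $21 + 216 @ $22 = $19,276
Check: goods available $31,272 = COGS $11,996 + ending $19,276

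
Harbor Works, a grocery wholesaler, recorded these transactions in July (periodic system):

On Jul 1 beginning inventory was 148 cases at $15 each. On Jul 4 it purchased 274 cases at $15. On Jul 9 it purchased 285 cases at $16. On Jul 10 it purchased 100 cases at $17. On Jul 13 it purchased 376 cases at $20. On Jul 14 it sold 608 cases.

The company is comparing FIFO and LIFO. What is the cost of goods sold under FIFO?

FIFO COGS: 148 @ $15 + 274 @ $15 + 186 @ $16 = $9,306
LIFO COGS: 376 @ $20 + 100 @ $17 + 132 @ $16 = $11,332

COGS = $9,306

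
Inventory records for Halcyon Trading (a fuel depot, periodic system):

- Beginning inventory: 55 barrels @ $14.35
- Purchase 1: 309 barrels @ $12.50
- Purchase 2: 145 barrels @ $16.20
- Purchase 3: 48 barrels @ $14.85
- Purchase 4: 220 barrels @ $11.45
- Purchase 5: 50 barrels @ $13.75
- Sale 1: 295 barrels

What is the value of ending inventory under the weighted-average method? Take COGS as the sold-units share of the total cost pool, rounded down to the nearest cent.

Ending inventory = $7,024.75

Sale 1, sell 295: 295/827 × $10,920.05 → $3,895.30
Ending inventory (cost pool remaining) = $7,024.75
Check: goods available $10,920.05 = COGS $3,895.30 + ending $7,024.75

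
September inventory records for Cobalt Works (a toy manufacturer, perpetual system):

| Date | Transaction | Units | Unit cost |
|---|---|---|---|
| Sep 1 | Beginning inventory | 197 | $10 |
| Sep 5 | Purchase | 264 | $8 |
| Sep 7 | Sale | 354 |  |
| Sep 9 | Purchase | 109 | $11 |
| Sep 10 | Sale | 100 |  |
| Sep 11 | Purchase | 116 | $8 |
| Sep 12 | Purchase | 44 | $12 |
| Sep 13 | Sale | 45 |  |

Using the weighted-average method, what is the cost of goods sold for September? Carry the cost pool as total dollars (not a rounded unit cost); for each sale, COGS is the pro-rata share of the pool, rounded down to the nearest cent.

COGS = $4,553.60

After Sep 1: 197 on hand, pool $1,970.00 (≈ $10.0000 each)
After Sep 5: 461 on hand, pool $4,082.00 (≈ $8.8547 each)
Sep 7, sell 354: 354/461 × $4,082.00 → $3,134.55
After Sep 9: 216 on hand, pool $2,146.45 (≈ $9.9373 each)
Sep 10, sell 100: 100/216 × $2,146.45 → $993.72
After Sep 11: 232 on hand, pool $2,080.73 (≈ $8.9687 each)
After Sep 12: 276 on hand, pool $2,608.73 (≈ $9.4519 each)
Sep 13, sell 45: 45/276 × $2,608.73 → $425.33
Total COGS = $3,134.55 + $993.72 + $425.33 = $4,553.60
Ending inventory (cost pool remaining) = $2,183.40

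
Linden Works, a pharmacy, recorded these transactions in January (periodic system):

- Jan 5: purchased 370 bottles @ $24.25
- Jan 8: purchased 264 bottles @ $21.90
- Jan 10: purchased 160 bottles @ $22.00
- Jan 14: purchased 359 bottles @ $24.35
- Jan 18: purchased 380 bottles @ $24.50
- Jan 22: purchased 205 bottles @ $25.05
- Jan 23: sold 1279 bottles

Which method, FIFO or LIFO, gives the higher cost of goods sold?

FIFO COGS: 370 @ $24.25 + 264 @ $21.90 + 160 @ $22.00 + 359 @ $24.35 + 126 @ $24.50 = $30,102.75
LIFO COGS: 205 @ $25.05 + 380 @ $24.50 + 359 @ $24.35 + 160 @ $22.00 + 175 @ $21.90 = $30,539.40

LIFO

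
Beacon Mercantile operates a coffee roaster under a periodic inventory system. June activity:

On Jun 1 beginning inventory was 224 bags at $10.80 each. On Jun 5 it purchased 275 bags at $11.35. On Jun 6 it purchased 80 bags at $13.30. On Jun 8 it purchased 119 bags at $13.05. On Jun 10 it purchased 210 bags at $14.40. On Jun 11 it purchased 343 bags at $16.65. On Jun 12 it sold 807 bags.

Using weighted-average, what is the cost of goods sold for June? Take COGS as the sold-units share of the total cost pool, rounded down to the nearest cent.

Jun 12, sell 807: 807/1251 × $16,892.35 → $10,896.98
Ending inventory (cost pool remaining) = $5,995.37

COGS = $10,896.98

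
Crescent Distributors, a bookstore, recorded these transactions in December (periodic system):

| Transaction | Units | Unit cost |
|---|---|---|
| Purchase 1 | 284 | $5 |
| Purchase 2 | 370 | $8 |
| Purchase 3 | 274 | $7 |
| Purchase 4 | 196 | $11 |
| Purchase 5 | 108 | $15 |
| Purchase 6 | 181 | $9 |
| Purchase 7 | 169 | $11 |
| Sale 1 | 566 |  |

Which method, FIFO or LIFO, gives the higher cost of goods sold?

LIFO

FIFO COGS: 284 @ $5 + 282 @ $8 = $3,676
LIFO COGS: 169 @ $11 + 181 @ $9 + 108 @ $15 + 108 @ $11 = $6,296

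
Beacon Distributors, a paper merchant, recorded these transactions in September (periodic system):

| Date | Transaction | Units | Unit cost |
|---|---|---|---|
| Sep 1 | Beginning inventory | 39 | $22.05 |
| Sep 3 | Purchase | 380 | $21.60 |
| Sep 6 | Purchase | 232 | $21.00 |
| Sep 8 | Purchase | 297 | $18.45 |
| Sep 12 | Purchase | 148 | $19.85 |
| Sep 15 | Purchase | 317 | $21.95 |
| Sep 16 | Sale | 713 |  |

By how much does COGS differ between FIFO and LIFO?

$612.30

FIFO COGS: 39 @ $22.05 + 380 @ $21.60 + 232 @ $21.00 + 62 @ $18.45 = $15,083.85
LIFO COGS: 317 @ $21.95 + 148 @ $19.85 + 248 @ $18.45 = $14,471.55
Difference = |$15,083.85 − $14,471.55| = $612.30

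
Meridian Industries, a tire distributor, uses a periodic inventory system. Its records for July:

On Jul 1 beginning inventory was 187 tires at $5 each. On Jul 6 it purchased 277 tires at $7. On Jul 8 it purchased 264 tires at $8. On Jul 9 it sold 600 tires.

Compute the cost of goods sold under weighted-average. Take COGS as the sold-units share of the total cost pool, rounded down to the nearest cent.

Jul 9, sell 600: 600/728 × $4,986.00 → $4,109.34
Ending inventory (cost pool remaining) = $876.66
Check: goods available $4,986.00 = COGS $4,109.34 + ending $876.66

COGS = $4,109.34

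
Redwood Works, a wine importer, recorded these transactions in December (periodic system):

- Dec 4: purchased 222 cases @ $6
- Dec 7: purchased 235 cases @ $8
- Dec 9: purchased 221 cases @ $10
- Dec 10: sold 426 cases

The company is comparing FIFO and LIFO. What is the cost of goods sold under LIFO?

FIFO COGS: 222 @ $6 + 204 @ $8 = $2,964
LIFO COGS: 221 @ $10 + 205 @ $8 = $3,850

COGS = $3,850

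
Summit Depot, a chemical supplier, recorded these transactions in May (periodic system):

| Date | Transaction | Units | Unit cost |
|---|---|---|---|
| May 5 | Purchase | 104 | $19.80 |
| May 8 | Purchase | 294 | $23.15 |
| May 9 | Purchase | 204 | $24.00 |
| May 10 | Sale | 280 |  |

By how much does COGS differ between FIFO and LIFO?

$521.80

FIFO COGS: 104 @ $19.80 + 176 @ $23.15 = $6,133.60
LIFO COGS: 204 @ $24.00 + 76 @ $23.15 = $6,655.40
Difference = |$6,133.60 − $6,655.40| = $521.80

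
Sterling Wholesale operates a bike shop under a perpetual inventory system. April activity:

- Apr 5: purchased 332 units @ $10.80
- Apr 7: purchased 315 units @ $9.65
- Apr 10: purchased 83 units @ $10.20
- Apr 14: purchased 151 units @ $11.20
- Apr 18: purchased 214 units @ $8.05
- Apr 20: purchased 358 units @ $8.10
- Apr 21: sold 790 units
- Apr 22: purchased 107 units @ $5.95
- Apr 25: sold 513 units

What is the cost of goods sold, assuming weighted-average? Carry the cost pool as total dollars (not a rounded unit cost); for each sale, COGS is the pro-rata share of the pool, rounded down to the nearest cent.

COGS = $12,110.29

After Apr 5: 332 on hand, pool $3,585.60 (≈ $10.8000 each)
After Apr 7: 647 on hand, pool $6,625.35 (≈ $10.2401 each)
After Apr 10: 730 on hand, pool $7,471.95 (≈ $10.2355 each)
After Apr 14: 881 on hand, pool $9,163.15 (≈ $10.4009 each)
After Apr 18: 1095 on hand, pool $10,885.85 (≈ $9.9414 each)
After Apr 20: 1453 on hand, pool $13,785.65 (≈ $9.4877 each)
Apr 21, sell 790: 790/1453 × $13,785.65 → $7,495.29
After Apr 22: 770 on hand, pool $6,927.01 (≈ $8.9961 each)
Apr 25, sell 513: 513/770 × $6,927.01 → $4,615.00
Total COGS = $7,495.29 + $4,615.00 = $12,110.29
Ending inventory (cost pool remaining) = $2,312.01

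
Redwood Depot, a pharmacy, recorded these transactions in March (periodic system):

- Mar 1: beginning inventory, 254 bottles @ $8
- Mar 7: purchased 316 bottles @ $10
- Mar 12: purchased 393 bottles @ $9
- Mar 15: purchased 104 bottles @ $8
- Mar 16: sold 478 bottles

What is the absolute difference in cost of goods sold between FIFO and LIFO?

FIFO COGS: 254 @ $8 + 224 @ $10 = $4,272
LIFO COGS: 104 @ $8 + 374 @ $9 = $4,198
Difference = |$4,272 − $4,198| = $74

$74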